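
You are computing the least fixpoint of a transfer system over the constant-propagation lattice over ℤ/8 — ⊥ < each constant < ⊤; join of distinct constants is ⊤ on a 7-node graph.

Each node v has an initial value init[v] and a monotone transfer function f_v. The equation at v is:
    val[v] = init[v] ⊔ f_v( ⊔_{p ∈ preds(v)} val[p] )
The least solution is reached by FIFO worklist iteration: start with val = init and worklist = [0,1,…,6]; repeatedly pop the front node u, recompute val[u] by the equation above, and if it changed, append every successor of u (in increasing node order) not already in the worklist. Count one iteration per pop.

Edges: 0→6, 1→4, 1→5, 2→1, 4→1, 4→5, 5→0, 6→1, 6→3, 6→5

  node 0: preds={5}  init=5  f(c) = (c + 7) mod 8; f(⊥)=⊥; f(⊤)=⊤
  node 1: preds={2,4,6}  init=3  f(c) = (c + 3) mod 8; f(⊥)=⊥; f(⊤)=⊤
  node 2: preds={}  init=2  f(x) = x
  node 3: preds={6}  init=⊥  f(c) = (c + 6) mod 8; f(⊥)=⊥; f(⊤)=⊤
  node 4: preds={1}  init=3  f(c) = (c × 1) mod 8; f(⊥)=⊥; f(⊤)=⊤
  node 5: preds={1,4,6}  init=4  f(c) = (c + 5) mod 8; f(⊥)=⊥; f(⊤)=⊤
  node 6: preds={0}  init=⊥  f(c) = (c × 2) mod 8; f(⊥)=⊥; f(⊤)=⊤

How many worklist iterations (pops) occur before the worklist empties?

Trace (11 dequeues):
  [1] u=0 | in 4 | out ⊤ | prev 5 | push {}
  [2] u=1 | in ⊤ | out ⊤ | prev 3 | push {}
  [3] u=2 | in ⊥ | out 2 | ==
  [4] u=3 | in ⊥ | out ⊥ | ==
  [5] u=4 | in ⊤ | out ⊤ | prev 3 | push {1}
  [6] u=5 | in ⊤ | out ⊤ | prev 4 | push {0}
  [7] u=6 | in ⊤ | out ⊤ | prev ⊥ | push {3,5}
  [8] u=1 | in ⊤ | out ⊤ | ==
  [9] u=0 | in ⊤ | out ⊤ | ==
  [10] u=3 | in ⊤ | out ⊤ | prev ⊥ | push {}
  [11] u=5 | in ⊤ | out ⊤ | ==

Converged values:
  [0] ⊤
  [1] ⊤
  [2] 2
  [3] ⊤
  [4] ⊤
  [5] ⊤
  [6] ⊤

11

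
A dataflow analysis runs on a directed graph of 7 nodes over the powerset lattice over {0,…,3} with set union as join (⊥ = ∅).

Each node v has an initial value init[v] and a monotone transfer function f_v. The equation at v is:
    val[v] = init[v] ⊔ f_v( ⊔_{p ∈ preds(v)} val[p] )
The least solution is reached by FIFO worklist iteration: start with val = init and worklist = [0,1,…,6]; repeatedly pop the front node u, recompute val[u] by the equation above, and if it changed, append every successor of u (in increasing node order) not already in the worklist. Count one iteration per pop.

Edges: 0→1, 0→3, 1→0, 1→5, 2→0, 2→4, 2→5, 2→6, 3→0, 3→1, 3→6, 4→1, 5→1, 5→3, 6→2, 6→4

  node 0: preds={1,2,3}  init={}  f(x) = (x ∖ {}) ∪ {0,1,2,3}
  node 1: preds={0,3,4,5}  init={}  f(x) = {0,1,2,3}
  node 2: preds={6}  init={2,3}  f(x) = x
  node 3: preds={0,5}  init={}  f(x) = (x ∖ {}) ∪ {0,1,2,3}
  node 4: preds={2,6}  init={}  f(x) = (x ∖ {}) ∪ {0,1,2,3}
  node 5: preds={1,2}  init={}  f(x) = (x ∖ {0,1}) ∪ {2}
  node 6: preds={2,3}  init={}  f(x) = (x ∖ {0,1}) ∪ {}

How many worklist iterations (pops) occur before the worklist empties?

Worklist (12 pops):
  #1 pop 0: in={2,3} → {0,1,2,3} (was {}); enqueue []
  #2 pop 1: in={0,1,2,3} → {0,1,2,3} (was {}); enqueue [0]
  #3 pop 2: in={} → {2,3} (no change)
  #4 pop 3: in={0,1,2,3} → {0,1,2,3} (was {}); enqueue [1]
  #5 pop 4: in={2,3} → {0,1,2,3} (was {}); enqueue []
  #6 pop 5: in={0,1,2,3} → {2,3} (was {}); enqueue [3]
  #7 pop 6: in={0,1,2,3} → {2,3} (was {}); enqueue [2,4]
  #8 pop 0: in={0,1,2,3} → {0,1,2,3} (no change)
  #9 pop 1: in={0,1,2,3} → {0,1,2,3} (no change)
  #10 pop 3: in={0,1,2,3} → {0,1,2,3} (no change)
  #11 pop 2: in={2,3} → {2,3} (no change)
  #12 pop 4: in={2,3} → {0,1,2,3} (no change)

Fixpoint:
  val[0] = {0,1,2,3}
  val[1] = {0,1,2,3}
  val[2] = {2,3}
  val[3] = {0,1,2,3}
  val[4] = {0,1,2,3}
  val[5] = {2,3}
  val[6] = {2,3}

12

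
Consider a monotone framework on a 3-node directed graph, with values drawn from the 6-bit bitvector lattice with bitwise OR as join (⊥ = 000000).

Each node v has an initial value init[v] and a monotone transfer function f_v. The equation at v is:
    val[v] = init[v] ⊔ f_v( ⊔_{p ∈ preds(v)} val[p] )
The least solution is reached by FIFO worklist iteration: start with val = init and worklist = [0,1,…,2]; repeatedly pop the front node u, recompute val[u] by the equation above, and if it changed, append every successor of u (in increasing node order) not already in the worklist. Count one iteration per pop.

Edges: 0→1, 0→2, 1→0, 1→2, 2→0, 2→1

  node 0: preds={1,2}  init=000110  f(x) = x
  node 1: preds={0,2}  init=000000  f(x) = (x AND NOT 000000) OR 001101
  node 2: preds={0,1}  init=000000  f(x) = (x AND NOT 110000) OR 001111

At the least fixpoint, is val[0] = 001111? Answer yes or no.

yes

Trace (6 dequeues):
  [1] u=0 | in 000000 | out 000110 | ==
  [2] u=1 | in 000110 | out 001111 | prev 000000 | push {0}
  [3] u=2 | in 001111 | out 001111 | prev 000000 | push {1}
  [4] u=0 | in 001111 | out 001111 | prev 000110 | push {2}
  [5] u=1 | in 001111 | out 001111 | ==
  [6] u=2 | in 001111 | out 001111 | ==

Converged values:
  [0] 001111
  [1] 001111
  [2] 001111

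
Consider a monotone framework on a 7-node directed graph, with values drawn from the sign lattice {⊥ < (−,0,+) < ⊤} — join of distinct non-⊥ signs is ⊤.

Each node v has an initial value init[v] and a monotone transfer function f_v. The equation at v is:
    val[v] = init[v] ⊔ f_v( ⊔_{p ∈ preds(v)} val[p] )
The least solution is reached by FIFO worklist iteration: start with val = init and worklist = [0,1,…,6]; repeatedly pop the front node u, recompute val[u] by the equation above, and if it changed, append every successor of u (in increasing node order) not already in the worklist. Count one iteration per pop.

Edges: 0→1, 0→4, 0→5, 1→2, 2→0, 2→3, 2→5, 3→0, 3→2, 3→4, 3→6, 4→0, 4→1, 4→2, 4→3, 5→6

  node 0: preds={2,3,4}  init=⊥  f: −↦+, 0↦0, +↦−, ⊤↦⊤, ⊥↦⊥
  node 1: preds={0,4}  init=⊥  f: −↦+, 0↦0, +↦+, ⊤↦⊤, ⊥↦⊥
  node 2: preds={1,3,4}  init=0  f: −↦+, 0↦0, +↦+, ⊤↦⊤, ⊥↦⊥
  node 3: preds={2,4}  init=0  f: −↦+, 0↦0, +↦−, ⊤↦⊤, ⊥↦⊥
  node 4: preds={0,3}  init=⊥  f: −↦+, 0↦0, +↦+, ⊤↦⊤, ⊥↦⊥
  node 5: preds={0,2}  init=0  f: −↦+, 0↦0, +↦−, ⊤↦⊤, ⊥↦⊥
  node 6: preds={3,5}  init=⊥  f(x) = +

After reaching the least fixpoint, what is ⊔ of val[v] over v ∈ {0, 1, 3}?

0

Trace (11 dequeues):
  [1] u=0 | in 0 | out 0 | prev ⊥ | push {}
  [2] u=1 | in 0 | out 0 | prev ⊥ | push {}
  [3] u=2 | in 0 | out 0 | ==
  [4] u=3 | in 0 | out 0 | ==
  [5] u=4 | in 0 | out 0 | prev ⊥ | push {0,1,2,3}
  [6] u=5 | in 0 | out 0 | ==
  [7] u=6 | in 0 | out + | prev ⊥ | push {}
  [8] u=0 | in 0 | out 0 | ==
  [9] u=1 | in 0 | out 0 | ==
  [10] u=2 | in 0 | out 0 | ==
  [11] u=3 | in 0 | out 0 | ==

Converged values:
  [0] 0
  [1] 0
  [2] 0
  [3] 0
  [4] 0
  [5] 0
  [6] +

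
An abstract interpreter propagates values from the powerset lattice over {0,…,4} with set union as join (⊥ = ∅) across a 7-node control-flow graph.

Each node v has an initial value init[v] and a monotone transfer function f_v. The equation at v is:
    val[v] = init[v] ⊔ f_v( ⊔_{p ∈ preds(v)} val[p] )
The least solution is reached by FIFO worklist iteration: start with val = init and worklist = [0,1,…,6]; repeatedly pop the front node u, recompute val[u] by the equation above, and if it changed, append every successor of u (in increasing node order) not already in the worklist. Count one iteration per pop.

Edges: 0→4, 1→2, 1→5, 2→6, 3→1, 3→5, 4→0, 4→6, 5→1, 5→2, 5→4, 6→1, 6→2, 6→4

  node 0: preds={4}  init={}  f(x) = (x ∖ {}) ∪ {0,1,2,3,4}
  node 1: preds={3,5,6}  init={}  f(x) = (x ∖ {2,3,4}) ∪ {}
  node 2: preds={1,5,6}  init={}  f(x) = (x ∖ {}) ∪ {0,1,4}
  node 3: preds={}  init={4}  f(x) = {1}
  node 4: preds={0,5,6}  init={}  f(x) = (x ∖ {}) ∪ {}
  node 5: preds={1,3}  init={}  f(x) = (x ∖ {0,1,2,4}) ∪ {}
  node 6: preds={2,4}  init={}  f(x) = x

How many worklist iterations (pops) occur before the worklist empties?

13

Iteration log — 13 steps:
  step 1. node 0  ⊔preds={}  new={0,1,2,3,4}  old={}  +wl: 
  step 2. node 1  ⊔preds={4}  new={}  stable
  step 3. node 2  ⊔preds={}  new={0,1,4}  old={}  +wl: 
  step 4. node 3  ⊔preds={}  new={1,4}  old={4}  +wl: 1
  step 5. node 4  ⊔preds={0,1,2,3,4}  new={0,1,2,3,4}  old={}  +wl: 0
  step 6. node 5  ⊔preds={1,4}  new={}  stable
  step 7. node 6  ⊔preds={0,1,2,3,4}  new={0,1,2,3,4}  old={}  +wl: 2,4
  step 8. node 1  ⊔preds={0,1,2,3,4}  new={0,1}  old={}  +wl: 5
  step 9. node 0  ⊔preds={0,1,2,3,4}  new={0,1,2,3,4}  stable
  step 10. node 2  ⊔preds={0,1,2,3,4}  new={0,1,2,3,4}  old={0,1,4}  +wl: 6
  step 11. node 4  ⊔preds={0,1,2,3,4}  new={0,1,2,3,4}  stable
  step 12. node 5  ⊔preds={0,1,4}  new={}  stable
  step 13. node 6  ⊔preds={0,1,2,3,4}  new={0,1,2,3,4}  stable

Least fixpoint reached:
  node 0: {0,1,2,3,4}
  node 1: {0,1}
  node 2: {0,1,2,3,4}
  node 3: {1,4}
  node 4: {0,1,2,3,4}
  node 5: {}
  node 6: {0,1,2,3,4}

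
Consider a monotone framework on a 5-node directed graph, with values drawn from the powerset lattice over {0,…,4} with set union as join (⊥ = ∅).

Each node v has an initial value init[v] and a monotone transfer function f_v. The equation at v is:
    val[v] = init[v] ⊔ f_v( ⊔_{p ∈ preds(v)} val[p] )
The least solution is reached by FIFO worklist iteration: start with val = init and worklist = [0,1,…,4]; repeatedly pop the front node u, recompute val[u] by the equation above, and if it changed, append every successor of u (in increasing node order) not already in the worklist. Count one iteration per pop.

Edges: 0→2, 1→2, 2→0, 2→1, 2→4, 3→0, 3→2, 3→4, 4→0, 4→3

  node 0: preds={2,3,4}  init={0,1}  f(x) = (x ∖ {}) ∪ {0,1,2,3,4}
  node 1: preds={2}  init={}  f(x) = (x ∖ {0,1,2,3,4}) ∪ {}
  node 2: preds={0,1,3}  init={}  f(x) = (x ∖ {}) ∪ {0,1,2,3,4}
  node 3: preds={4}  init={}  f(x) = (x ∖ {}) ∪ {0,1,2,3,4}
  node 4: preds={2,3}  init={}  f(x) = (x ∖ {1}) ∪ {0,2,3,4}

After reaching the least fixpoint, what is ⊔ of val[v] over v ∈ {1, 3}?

Worklist (9 pops):
  #1 pop 0: in={} → {0,1,2,3,4} (was {0,1}); enqueue []
  #2 pop 1: in={} → {} (no change)
  #3 pop 2: in={0,1,2,3,4} → {0,1,2,3,4} (was {}); enqueue [0,1]
  #4 pop 3: in={} → {0,1,2,3,4} (was {}); enqueue [2]
  #5 pop 4: in={0,1,2,3,4} → {0,2,3,4} (was {}); enqueue [3]
  #6 pop 0: in={0,1,2,3,4} → {0,1,2,3,4} (no change)
  #7 pop 1: in={0,1,2,3,4} → {} (no change)
  #8 pop 2: in={0,1,2,3,4} → {0,1,2,3,4} (no change)
  #9 pop 3: in={0,2,3,4} → {0,1,2,3,4} (no change)

Fixpoint:
  val[0] = {0,1,2,3,4}
  val[1] = {}
  val[2] = {0,1,2,3,4}
  val[3] = {0,1,2,3,4}
  val[4] = {0,2,3,4}

{0,1,2,3,4}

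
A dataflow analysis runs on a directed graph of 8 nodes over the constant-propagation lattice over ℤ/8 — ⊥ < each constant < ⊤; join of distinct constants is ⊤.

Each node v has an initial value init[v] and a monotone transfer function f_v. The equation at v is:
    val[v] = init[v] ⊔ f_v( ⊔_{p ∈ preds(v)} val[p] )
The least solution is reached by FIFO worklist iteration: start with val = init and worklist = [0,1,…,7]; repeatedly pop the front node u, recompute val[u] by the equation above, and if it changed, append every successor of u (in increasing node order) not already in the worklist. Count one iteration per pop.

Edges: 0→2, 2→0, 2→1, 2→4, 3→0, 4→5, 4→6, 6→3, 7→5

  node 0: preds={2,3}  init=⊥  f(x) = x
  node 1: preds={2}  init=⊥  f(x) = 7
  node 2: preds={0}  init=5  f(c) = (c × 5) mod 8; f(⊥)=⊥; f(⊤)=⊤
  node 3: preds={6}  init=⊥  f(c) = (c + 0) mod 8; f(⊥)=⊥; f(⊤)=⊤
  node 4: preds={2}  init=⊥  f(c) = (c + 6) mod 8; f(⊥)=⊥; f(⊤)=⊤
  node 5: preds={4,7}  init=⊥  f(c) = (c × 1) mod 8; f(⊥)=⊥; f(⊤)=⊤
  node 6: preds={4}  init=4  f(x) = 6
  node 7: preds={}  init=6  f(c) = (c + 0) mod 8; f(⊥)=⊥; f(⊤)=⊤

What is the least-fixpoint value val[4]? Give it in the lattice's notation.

Trace (13 dequeues):
  [1] u=0 | in 5 | out 5 | prev ⊥ | push {}
  [2] u=1 | in 5 | out 7 | prev ⊥ | push {}
  [3] u=2 | in 5 | out ⊤ | prev 5 | push {0,1}
  [4] u=3 | in 4 | out 4 | prev ⊥ | push {}
  [5] u=4 | in ⊤ | out ⊤ | prev ⊥ | push {}
  [6] u=5 | in ⊤ | out ⊤ | prev ⊥ | push {}
  [7] u=6 | in ⊤ | out ⊤ | prev 4 | push {3}
  [8] u=7 | in ⊥ | out 6 | ==
  [9] u=0 | in ⊤ | out ⊤ | prev 5 | push {2}
  [10] u=1 | in ⊤ | out 7 | ==
  [11] u=3 | in ⊤ | out ⊤ | prev 4 | push {0}
  [12] u=2 | in ⊤ | out ⊤ | ==
  [13] u=0 | in ⊤ | out ⊤ | ==

Converged values:
  [0] ⊤
  [1] 7
  [2] ⊤
  [3] ⊤
  [4] ⊤
  [5] ⊤
  [6] ⊤
  [7] 6

⊤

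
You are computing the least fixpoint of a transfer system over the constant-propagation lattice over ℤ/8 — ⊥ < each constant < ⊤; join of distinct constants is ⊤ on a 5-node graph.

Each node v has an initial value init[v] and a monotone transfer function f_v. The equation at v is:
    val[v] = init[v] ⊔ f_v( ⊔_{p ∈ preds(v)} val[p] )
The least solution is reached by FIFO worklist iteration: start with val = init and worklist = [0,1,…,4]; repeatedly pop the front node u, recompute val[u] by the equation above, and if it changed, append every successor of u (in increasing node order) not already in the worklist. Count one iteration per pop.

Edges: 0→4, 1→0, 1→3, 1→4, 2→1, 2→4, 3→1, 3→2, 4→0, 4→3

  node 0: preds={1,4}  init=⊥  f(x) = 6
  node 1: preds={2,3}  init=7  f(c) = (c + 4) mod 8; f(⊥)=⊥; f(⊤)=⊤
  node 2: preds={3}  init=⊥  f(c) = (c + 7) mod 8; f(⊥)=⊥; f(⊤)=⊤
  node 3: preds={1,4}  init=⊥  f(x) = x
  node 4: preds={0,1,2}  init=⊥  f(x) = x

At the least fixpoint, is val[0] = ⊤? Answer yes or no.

Iteration log — 14 steps:
  step 1. node 0  ⊔preds=7  new=6  old=⊥  +wl: 
  step 2. node 1  ⊔preds=⊥  new=7  stable
  step 3. node 2  ⊔preds=⊥  new=⊥  stable
  step 4. node 3  ⊔preds=7  new=7  old=⊥  +wl: 1,2
  step 5. node 4  ⊔preds=⊤  new=⊤  old=⊥  +wl: 0,3
  step 6. node 1  ⊔preds=7  new=⊤  old=7  +wl: 4
  step 7. node 2  ⊔preds=7  new=6  old=⊥  +wl: 1
  step 8. node 0  ⊔preds=⊤  new=6  stable
  step 9. node 3  ⊔preds=⊤  new=⊤  old=7  +wl: 2
  step 10. node 4  ⊔preds=⊤  new=⊤  stable
  step 11. node 1  ⊔preds=⊤  new=⊤  stable
  step 12. node 2  ⊔preds=⊤  new=⊤  old=6  +wl: 1,4
  step 13. node 1  ⊔preds=⊤  new=⊤  stable
  step 14. node 4  ⊔preds=⊤  new=⊤  stable

Least fixpoint reached:
  node 0: 6
  node 1: ⊤
  node 2: ⊤
  node 3: ⊤
  node 4: ⊤

no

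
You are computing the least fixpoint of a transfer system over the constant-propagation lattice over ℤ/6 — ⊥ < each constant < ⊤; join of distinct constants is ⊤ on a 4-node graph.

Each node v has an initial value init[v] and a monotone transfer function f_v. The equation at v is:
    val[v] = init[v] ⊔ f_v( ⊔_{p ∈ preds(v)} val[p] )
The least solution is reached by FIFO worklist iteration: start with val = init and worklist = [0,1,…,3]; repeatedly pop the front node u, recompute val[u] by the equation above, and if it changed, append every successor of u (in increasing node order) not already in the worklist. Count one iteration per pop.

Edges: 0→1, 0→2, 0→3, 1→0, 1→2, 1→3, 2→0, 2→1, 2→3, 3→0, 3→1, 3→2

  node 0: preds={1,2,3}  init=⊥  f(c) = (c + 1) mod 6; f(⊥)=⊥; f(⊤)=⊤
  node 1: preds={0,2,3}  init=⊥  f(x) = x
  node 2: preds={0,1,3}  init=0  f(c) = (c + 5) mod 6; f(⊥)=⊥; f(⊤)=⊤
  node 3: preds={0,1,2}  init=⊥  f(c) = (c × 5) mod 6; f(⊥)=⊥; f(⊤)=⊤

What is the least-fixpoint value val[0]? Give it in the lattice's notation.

⊤

Worklist (8 pops):
  #1 pop 0: in=0 → 1 (was ⊥); enqueue []
  #2 pop 1: in=⊤ → ⊤ (was ⊥); enqueue [0]
  #3 pop 2: in=⊤ → ⊤ (was 0); enqueue [1]
  #4 pop 3: in=⊤ → ⊤ (was ⊥); enqueue [2]
  #5 pop 0: in=⊤ → ⊤ (was 1); enqueue [3]
  #6 pop 1: in=⊤ → ⊤ (no change)
  #7 pop 2: in=⊤ → ⊤ (no change)
  #8 pop 3: in=⊤ → ⊤ (no change)

Fixpoint:
  val[0] = ⊤
  val[1] = ⊤
  val[2] = ⊤
  val[3] = ⊤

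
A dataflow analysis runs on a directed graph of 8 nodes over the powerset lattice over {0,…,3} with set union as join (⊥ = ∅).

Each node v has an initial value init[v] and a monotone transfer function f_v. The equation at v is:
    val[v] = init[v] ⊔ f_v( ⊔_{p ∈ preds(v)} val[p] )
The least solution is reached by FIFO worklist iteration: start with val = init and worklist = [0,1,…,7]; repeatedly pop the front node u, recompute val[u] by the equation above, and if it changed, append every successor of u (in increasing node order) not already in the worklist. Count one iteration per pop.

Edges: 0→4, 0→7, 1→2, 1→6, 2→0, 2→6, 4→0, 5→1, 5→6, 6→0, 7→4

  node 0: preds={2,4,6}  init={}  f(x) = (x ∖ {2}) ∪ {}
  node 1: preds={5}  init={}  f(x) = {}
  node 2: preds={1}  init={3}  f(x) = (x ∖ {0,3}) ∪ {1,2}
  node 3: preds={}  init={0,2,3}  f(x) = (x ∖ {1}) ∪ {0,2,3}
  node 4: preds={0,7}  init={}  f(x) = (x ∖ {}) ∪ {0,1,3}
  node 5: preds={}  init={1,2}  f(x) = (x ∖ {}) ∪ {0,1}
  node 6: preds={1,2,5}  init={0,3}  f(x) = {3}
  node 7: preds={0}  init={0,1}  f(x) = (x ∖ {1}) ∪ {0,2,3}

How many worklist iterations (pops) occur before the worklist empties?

Worklist (13 pops):
  #1 pop 0: in={0,3} → {0,3} (was {}); enqueue []
  #2 pop 1: in={1,2} → {} (no change)
  #3 pop 2: in={} → {1,2,3} (was {3}); enqueue [0]
  #4 pop 3: in={} → {0,2,3} (no change)
  #5 pop 4: in={0,1,3} → {0,1,3} (was {}); enqueue []
  #6 pop 5: in={} → {0,1,2} (was {1,2}); enqueue [1]
  #7 pop 6: in={0,1,2,3} → {0,3} (no change)
  #8 pop 7: in={0,3} → {0,1,2,3} (was {0,1}); enqueue [4]
  #9 pop 0: in={0,1,2,3} → {0,1,3} (was {0,3}); enqueue [7]
  #10 pop 1: in={0,1,2} → {} (no change)
  #11 pop 4: in={0,1,2,3} → {0,1,2,3} (was {0,1,3}); enqueue [0]
  #12 pop 7: in={0,1,3} → {0,1,2,3} (no change)
  #13 pop 0: in={0,1,2,3} → {0,1,3} (no change)

Fixpoint:
  val[0] = {0,1,3}
  val[1] = {}
  val[2] = {1,2,3}
  val[3] = {0,2,3}
  val[4] = {0,1,2,3}
  val[5] = {0,1,2}
  val[6] = {0,3}
  val[7] = {0,1,2,3}

13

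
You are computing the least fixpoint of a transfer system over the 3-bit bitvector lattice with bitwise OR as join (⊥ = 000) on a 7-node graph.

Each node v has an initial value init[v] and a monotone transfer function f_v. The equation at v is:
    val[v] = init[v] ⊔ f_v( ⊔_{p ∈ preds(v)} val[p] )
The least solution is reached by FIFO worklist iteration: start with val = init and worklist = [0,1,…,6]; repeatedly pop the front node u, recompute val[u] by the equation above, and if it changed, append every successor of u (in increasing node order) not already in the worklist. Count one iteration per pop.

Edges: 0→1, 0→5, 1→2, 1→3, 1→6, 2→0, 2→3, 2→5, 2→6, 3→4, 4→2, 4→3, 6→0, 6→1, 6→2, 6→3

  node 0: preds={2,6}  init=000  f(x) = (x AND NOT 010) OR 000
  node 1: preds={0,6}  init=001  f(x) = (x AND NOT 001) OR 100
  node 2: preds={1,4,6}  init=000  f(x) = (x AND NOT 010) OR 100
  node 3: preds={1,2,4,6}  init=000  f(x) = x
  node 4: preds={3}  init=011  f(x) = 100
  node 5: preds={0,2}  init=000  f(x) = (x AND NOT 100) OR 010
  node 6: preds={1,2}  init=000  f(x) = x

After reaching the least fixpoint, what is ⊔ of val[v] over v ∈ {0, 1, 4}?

111

Worklist (12 pops):
  #1 pop 0: in=000 → 000 (no change)
  #2 pop 1: in=000 → 101 (was 001); enqueue []
  #3 pop 2: in=111 → 101 (was 000); enqueue [0]
  #4 pop 3: in=111 → 111 (was 000); enqueue []
  #5 pop 4: in=111 → 111 (was 011); enqueue [2,3]
  #6 pop 5: in=101 → 011 (was 000); enqueue []
  #7 pop 6: in=101 → 101 (was 000); enqueue [1]
  #8 pop 0: in=101 → 101 (was 000); enqueue [5]
  #9 pop 2: in=111 → 101 (no change)
  #10 pop 3: in=111 → 111 (no change)
  #11 pop 1: in=101 → 101 (no change)
  #12 pop 5: in=101 → 011 (no change)

Fixpoint:
  val[0] = 101
  val[1] = 101
  val[2] = 101
  val[3] = 111
  val[4] = 111
  val[5] = 011
  val[6] = 101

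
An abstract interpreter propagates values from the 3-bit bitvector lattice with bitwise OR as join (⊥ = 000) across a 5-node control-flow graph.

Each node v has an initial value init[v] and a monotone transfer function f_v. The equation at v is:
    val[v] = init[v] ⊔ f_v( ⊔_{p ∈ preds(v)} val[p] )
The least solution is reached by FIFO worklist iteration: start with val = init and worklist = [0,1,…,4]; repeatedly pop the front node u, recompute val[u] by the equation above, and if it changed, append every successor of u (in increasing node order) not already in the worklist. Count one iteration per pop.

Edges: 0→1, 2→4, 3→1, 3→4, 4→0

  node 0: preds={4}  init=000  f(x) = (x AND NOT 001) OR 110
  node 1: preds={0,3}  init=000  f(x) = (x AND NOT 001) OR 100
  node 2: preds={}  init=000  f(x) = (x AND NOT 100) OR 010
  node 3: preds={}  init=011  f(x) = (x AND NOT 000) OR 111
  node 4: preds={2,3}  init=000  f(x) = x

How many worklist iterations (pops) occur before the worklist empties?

7

Worklist (7 pops):
  #1 pop 0: in=000 → 110 (was 000); enqueue []
  #2 pop 1: in=111 → 110 (was 000); enqueue []
  #3 pop 2: in=000 → 010 (was 000); enqueue []
  #4 pop 3: in=000 → 111 (was 011); enqueue [1]
  #5 pop 4: in=111 → 111 (was 000); enqueue [0]
  #6 pop 1: in=111 → 110 (no change)
  #7 pop 0: in=111 → 110 (no change)

Fixpoint:
  val[0] = 110
  val[1] = 110
  val[2] = 010
  val[3] = 111
  val[4] = 111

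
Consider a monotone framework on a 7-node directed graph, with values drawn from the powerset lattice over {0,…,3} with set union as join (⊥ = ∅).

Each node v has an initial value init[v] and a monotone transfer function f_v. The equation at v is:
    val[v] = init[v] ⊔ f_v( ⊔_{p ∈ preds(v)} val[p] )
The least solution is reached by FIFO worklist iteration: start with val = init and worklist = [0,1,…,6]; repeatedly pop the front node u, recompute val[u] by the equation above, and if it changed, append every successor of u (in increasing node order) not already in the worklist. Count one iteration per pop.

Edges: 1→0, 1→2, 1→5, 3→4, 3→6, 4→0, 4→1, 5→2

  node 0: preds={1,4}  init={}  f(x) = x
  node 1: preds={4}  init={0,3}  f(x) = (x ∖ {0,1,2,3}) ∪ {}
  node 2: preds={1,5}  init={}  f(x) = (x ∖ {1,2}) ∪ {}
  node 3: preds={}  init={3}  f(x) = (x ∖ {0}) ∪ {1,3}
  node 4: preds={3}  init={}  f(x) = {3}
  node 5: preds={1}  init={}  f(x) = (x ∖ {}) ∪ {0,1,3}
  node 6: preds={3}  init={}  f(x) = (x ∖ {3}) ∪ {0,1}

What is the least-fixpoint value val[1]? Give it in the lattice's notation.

{0,3}

Worklist (10 pops):
  #1 pop 0: in={0,3} → {0,3} (was {}); enqueue []
  #2 pop 1: in={} → {0,3} (no change)
  #3 pop 2: in={0,3} → {0,3} (was {}); enqueue []
  #4 pop 3: in={} → {1,3} (was {3}); enqueue []
  #5 pop 4: in={1,3} → {3} (was {}); enqueue [0,1]
  #6 pop 5: in={0,3} → {0,1,3} (was {}); enqueue [2]
  #7 pop 6: in={1,3} → {0,1} (was {}); enqueue []
  #8 pop 0: in={0,3} → {0,3} (no change)
  #9 pop 1: in={3} → {0,3} (no change)
  #10 pop 2: in={0,1,3} → {0,3} (no change)

Fixpoint:
  val[0] = {0,3}
  val[1] = {0,3}
  val[2] = {0,3}
  val[3] = {1,3}
  val[4] = {3}
  val[5] = {0,1,3}
  val[6] = {0,1}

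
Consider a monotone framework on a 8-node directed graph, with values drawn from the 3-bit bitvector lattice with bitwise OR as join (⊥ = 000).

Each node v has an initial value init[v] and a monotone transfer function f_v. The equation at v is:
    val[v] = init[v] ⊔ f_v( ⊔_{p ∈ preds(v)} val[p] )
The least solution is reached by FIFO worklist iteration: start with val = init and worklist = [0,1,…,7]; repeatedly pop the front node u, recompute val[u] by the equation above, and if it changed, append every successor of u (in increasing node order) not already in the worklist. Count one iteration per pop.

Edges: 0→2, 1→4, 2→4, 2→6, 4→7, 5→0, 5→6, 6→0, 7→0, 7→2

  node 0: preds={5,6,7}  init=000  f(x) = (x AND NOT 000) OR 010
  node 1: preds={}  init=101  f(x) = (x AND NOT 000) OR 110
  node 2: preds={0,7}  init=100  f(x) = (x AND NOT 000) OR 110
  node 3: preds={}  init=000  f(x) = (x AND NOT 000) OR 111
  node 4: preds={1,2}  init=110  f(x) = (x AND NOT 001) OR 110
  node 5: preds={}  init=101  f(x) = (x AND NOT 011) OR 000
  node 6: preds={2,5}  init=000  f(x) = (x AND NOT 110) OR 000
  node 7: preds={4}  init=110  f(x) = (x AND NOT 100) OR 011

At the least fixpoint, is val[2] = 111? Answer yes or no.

yes

Trace (10 dequeues):
  [1] u=0 | in 111 | out 111 | prev 000 | push {}
  [2] u=1 | in 000 | out 111 | prev 101 | push {}
  [3] u=2 | in 111 | out 111 | prev 100 | push {}
  [4] u=3 | in 000 | out 111 | prev 000 | push {}
  [5] u=4 | in 111 | out 110 | ==
  [6] u=5 | in 000 | out 101 | ==
  [7] u=6 | in 111 | out 001 | prev 000 | push {0}
  [8] u=7 | in 110 | out 111 | prev 110 | push {2}
  [9] u=0 | in 111 | out 111 | ==
  [10] u=2 | in 111 | out 111 | ==

Converged values:
  [0] 111
  [1] 111
  [2] 111
  [3] 111
  [4] 110
  [5] 101
  [6] 001
  [7] 111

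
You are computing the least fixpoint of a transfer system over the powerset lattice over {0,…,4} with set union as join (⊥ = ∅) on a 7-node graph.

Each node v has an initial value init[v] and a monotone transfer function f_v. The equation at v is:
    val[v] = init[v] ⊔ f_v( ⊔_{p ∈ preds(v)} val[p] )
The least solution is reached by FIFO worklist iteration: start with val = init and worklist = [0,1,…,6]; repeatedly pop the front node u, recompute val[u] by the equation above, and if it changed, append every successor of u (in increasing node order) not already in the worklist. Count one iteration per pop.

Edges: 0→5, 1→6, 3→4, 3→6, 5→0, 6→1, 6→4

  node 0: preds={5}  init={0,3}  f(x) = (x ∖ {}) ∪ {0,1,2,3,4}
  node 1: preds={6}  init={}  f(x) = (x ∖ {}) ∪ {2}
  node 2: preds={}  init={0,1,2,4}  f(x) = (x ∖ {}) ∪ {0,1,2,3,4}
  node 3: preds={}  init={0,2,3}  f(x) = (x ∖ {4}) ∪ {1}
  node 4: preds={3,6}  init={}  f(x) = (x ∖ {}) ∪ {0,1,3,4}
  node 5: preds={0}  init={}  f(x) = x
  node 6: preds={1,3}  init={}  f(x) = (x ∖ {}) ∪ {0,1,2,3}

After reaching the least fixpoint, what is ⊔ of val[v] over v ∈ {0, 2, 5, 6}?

{0,1,2,3,4}

Iteration log — 11 steps:
  step 1. node 0  ⊔preds={}  new={0,1,2,3,4}  old={0,3}  +wl: 
  step 2. node 1  ⊔preds={}  new={2}  old={}  +wl: 
  step 3. node 2  ⊔preds={}  new={0,1,2,3,4}  old={0,1,2,4}  +wl: 
  step 4. node 3  ⊔preds={}  new={0,1,2,3}  old={0,2,3}  +wl: 
  step 5. node 4  ⊔preds={0,1,2,3}  new={0,1,2,3,4}  old={}  +wl: 
  step 6. node 5  ⊔preds={0,1,2,3,4}  new={0,1,2,3,4}  old={}  +wl: 0
  step 7. node 6  ⊔preds={0,1,2,3}  new={0,1,2,3}  old={}  +wl: 1,4
  step 8. node 0  ⊔preds={0,1,2,3,4}  new={0,1,2,3,4}  stable
  step 9. node 1  ⊔preds={0,1,2,3}  new={0,1,2,3}  old={2}  +wl: 6
  step 10. node 4  ⊔preds={0,1,2,3}  new={0,1,2,3,4}  stable
  step 11. node 6  ⊔preds={0,1,2,3}  new={0,1,2,3}  stable

Least fixpoint reached:
  node 0: {0,1,2,3,4}
  node 1: {0,1,2,3}
  node 2: {0,1,2,3,4}
  node 3: {0,1,2,3}
  node 4: {0,1,2,3,4}
  node 5: {0,1,2,3,4}
  node 6: {0,1,2,3}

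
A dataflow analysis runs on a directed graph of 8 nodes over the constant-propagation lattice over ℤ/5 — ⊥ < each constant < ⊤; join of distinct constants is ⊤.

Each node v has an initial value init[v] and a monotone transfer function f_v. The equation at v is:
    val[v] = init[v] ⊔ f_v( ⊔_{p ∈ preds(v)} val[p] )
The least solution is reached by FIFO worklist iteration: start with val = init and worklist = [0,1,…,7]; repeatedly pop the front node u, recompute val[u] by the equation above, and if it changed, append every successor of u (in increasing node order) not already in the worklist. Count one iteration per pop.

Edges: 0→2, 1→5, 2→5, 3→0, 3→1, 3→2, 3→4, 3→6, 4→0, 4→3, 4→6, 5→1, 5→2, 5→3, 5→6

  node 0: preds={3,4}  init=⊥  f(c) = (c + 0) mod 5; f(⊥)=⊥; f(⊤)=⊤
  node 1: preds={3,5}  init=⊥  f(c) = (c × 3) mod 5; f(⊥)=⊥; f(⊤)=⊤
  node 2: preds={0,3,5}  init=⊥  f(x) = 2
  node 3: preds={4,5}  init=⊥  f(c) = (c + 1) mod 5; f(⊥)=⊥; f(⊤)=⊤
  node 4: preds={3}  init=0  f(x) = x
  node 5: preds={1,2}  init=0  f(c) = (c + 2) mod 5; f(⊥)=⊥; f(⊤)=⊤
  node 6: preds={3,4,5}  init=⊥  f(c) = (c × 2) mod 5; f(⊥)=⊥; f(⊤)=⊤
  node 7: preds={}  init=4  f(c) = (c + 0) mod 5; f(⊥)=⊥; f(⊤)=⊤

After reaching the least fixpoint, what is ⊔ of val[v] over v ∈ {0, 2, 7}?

Iteration log — 18 steps:
  step 1. node 0  ⊔preds=0  new=0  old=⊥  +wl: 
  step 2. node 1  ⊔preds=0  new=0  old=⊥  +wl: 
  step 3. node 2  ⊔preds=0  new=2  old=⊥  +wl: 
  step 4. node 3  ⊔preds=0  new=1  old=⊥  +wl: 0,1,2
  step 5. node 4  ⊔preds=1  new=⊤  old=0  +wl: 3
  step 6. node 5  ⊔preds=⊤  new=⊤  old=0  +wl: 
  step 7. node 6  ⊔preds=⊤  new=⊤  old=⊥  +wl: 
  step 8. node 7  ⊔preds=⊥  new=4  stable
  step 9. node 0  ⊔preds=⊤  new=⊤  old=0  +wl: 
  step 10. node 1  ⊔preds=⊤  new=⊤  old=0  +wl: 5
  step 11. node 2  ⊔preds=⊤  new=2  stable
  step 12. node 3  ⊔preds=⊤  new=⊤  old=1  +wl: 0,1,2,4,6
  step 13. node 5  ⊔preds=⊤  new=⊤  stable
  step 14. node 0  ⊔preds=⊤  new=⊤  stable
  step 15. node 1  ⊔preds=⊤  new=⊤  stable
  step 16. node 2  ⊔preds=⊤  new=2  stable
  step 17. node 4  ⊔preds=⊤  new=⊤  stable
  step 18. node 6  ⊔preds=⊤  new=⊤  stable

Least fixpoint reached:
  node 0: ⊤
  node 1: ⊤
  node 2: 2
  node 3: ⊤
  node 4: ⊤
  node 5: ⊤
  node 6: ⊤
  node 7: 4

⊤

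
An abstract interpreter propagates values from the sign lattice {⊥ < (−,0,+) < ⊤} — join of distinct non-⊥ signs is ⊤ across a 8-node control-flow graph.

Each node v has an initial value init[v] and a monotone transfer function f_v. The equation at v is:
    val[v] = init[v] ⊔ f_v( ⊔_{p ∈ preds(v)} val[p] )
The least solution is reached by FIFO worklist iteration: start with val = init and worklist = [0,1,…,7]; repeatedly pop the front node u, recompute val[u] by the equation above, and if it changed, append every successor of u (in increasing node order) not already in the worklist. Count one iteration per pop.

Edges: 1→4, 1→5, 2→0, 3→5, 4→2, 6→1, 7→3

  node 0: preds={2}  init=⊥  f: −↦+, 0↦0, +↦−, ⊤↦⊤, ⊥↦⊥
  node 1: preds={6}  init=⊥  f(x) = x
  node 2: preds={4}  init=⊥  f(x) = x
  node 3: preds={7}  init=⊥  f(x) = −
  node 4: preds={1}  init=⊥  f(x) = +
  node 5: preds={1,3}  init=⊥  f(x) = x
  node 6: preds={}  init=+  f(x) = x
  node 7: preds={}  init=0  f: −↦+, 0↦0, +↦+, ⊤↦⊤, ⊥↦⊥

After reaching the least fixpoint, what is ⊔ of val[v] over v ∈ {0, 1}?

⊤

Iteration log — 10 steps:
  step 1. node 0  ⊔preds=⊥  new=⊥  stable
  step 2. node 1  ⊔preds=+  new=+  old=⊥  +wl: 
  step 3. node 2  ⊔preds=⊥  new=⊥  stable
  step 4. node 3  ⊔preds=0  new=−  old=⊥  +wl: 
  step 5. node 4  ⊔preds=+  new=+  old=⊥  +wl: 2
  step 6. node 5  ⊔preds=⊤  new=⊤  old=⊥  +wl: 
  step 7. node 6  ⊔preds=⊥  new=+  stable
  step 8. node 7  ⊔preds=⊥  new=0  stable
  step 9. node 2  ⊔preds=+  new=+  old=⊥  +wl: 0
  step 10. node 0  ⊔preds=+  new=−  old=⊥  +wl: 

Least fixpoint reached:
  node 0: −
  node 1: +
  node 2: +
  node 3: −
  node 4: +
  node 5: ⊤
  node 6: +
  node 7: 0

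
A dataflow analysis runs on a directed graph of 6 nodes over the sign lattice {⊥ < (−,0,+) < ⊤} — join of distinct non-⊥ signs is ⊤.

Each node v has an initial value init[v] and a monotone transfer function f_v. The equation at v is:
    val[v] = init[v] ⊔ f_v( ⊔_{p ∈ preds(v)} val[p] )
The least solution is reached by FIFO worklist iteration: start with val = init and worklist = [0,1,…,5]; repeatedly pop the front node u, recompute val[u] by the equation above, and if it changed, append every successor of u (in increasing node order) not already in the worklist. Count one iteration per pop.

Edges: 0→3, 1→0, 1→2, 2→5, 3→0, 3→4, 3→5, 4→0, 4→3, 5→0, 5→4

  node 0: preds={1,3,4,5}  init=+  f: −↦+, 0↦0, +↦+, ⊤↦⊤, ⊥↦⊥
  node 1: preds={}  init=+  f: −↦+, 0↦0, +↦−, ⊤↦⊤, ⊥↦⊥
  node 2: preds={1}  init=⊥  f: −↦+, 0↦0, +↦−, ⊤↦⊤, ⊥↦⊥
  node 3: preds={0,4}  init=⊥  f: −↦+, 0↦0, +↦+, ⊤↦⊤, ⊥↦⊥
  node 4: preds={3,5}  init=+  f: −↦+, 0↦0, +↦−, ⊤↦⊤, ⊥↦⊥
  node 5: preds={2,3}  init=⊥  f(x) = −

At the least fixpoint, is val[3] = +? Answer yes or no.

Iteration log — 11 steps:
  step 1. node 0  ⊔preds=+  new=+  stable
  step 2. node 1  ⊔preds=⊥  new=+  stable
  step 3. node 2  ⊔preds=+  new=−  old=⊥  +wl: 
  step 4. node 3  ⊔preds=+  new=+  old=⊥  +wl: 0
  step 5. node 4  ⊔preds=+  new=⊤  old=+  +wl: 3
  step 6. node 5  ⊔preds=⊤  new=−  old=⊥  +wl: 4
  step 7. node 0  ⊔preds=⊤  new=⊤  old=+  +wl: 
  step 8. node 3  ⊔preds=⊤  new=⊤  old=+  +wl: 0,5
  step 9. node 4  ⊔preds=⊤  new=⊤  stable
  step 10. node 0  ⊔preds=⊤  new=⊤  stable
  step 11. node 5  ⊔preds=⊤  new=−  stable

Least fixpoint reached:
  node 0: ⊤
  node 1: +
  node 2: −
  node 3: ⊤
  node 4: ⊤
  node 5: −

no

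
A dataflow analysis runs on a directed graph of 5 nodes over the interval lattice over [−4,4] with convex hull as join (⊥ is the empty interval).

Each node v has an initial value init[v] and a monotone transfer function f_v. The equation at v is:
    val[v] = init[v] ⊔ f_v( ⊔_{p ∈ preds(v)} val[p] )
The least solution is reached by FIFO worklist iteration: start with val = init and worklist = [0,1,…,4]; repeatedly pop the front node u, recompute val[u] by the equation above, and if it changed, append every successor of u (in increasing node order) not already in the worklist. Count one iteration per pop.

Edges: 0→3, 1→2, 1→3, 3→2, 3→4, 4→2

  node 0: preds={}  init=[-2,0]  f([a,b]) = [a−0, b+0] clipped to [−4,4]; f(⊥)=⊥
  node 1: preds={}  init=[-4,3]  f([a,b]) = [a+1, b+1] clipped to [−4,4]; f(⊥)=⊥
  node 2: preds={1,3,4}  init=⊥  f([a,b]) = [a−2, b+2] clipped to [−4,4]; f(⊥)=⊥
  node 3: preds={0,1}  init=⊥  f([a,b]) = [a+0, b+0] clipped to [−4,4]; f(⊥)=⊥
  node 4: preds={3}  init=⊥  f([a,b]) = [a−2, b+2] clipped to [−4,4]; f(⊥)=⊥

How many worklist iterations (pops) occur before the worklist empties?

6

Iteration log — 6 steps:
  step 1. node 0  ⊔preds=⊥  new=[-2,0]  stable
  step 2. node 1  ⊔preds=⊥  new=[-4,3]  stable
  step 3. node 2  ⊔preds=[-4,3]  new=[-4,4]  old=⊥  +wl: 
  step 4. node 3  ⊔preds=[-4,3]  new=[-4,3]  old=⊥  +wl: 2
  step 5. node 4  ⊔preds=[-4,3]  new=[-4,4]  old=⊥  +wl: 
  step 6. node 2  ⊔preds=[-4,4]  new=[-4,4]  stable

Least fixpoint reached:
  node 0: [-2,0]
  node 1: [-4,3]
  node 2: [-4,4]
  node 3: [-4,3]
  node 4: [-4,4]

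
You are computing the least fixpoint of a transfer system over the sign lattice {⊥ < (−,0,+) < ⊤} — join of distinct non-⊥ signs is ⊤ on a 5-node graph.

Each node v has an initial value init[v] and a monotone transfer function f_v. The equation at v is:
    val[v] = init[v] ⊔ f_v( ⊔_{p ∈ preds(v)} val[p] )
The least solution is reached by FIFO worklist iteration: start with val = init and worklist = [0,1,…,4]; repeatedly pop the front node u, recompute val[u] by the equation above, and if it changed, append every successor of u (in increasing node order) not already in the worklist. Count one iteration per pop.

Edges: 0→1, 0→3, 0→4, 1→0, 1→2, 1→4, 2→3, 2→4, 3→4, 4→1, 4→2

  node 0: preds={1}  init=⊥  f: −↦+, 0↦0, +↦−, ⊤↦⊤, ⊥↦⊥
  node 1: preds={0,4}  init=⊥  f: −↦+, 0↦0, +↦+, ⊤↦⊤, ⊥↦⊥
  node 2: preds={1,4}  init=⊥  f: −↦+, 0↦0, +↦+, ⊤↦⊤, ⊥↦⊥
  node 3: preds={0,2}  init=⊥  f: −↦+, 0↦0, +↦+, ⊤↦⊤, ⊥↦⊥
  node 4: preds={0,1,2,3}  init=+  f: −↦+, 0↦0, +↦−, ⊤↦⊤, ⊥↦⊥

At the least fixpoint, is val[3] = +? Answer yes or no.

no

Trace (14 dequeues):
  [1] u=0 | in ⊥ | out ⊥ | ==
  [2] u=1 | in + | out + | prev ⊥ | push {0}
  [3] u=2 | in + | out + | prev ⊥ | push {}
  [4] u=3 | in + | out + | prev ⊥ | push {}
  [5] u=4 | in + | out ⊤ | prev + | push {1,2}
  [6] u=0 | in + | out − | prev ⊥ | push {3,4}
  [7] u=1 | in ⊤ | out ⊤ | prev + | push {0}
  [8] u=2 | in ⊤ | out ⊤ | prev + | push {}
  [9] u=3 | in ⊤ | out ⊤ | prev + | push {}
  [10] u=4 | in ⊤ | out ⊤ | ==
  [11] u=0 | in ⊤ | out ⊤ | prev − | push {1,3,4}
  [12] u=1 | in ⊤ | out ⊤ | ==
  [13] u=3 | in ⊤ | out ⊤ | ==
  [14] u=4 | in ⊤ | out ⊤ | ==

Converged values:
  [0] ⊤
  [1] ⊤
  [2] ⊤
  [3] ⊤
  [4] ⊤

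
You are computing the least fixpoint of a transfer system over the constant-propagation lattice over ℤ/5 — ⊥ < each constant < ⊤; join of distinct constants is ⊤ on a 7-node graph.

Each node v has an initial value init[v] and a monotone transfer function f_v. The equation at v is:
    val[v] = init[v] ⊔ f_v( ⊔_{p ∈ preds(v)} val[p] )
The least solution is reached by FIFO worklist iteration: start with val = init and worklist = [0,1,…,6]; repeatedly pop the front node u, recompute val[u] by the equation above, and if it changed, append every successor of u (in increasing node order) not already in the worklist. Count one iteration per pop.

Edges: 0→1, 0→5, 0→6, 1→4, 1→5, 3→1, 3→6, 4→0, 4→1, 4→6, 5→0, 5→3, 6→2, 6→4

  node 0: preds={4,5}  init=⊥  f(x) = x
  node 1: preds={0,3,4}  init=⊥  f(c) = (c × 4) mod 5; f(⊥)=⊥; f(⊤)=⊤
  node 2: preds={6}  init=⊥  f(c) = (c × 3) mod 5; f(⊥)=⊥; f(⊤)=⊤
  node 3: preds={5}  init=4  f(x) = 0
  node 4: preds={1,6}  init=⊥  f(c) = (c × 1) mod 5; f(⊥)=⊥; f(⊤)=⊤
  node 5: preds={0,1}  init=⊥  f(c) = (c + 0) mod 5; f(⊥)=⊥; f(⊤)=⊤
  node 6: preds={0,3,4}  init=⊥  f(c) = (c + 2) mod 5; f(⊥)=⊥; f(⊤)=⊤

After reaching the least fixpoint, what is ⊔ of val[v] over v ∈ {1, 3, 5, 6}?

⊤

Iteration log — 20 steps:
  step 1. node 0  ⊔preds=⊥  new=⊥  stable
  step 2. node 1  ⊔preds=4  new=1  old=⊥  +wl: 
  step 3. node 2  ⊔preds=⊥  new=⊥  stable
  step 4. node 3  ⊔preds=⊥  new=⊤  old=4  +wl: 1
  step 5. node 4  ⊔preds=1  new=1  old=⊥  +wl: 0
  step 6. node 5  ⊔preds=1  new=1  old=⊥  +wl: 3
  step 7. node 6  ⊔preds=⊤  new=⊤  old=⊥  +wl: 2,4
  step 8. node 1  ⊔preds=⊤  new=⊤  old=1  +wl: 5
  step 9. node 0  ⊔preds=1  new=1  old=⊥  +wl: 1,6
  step 10. node 3  ⊔preds=1  new=⊤  stable
  step 11. node 2  ⊔preds=⊤  new=⊤  old=⊥  +wl: 
  step 12. node 4  ⊔preds=⊤  new=⊤  old=1  +wl: 0
  step 13. node 5  ⊔preds=⊤  new=⊤  old=1  +wl: 3
  step 14. node 1  ⊔preds=⊤  new=⊤  stable
  step 15. node 6  ⊔preds=⊤  new=⊤  stable
  step 16. node 0  ⊔preds=⊤  new=⊤  old=1  +wl: 1,5,6
  step 17. node 3  ⊔preds=⊤  new=⊤  stable
  step 18. node 1  ⊔preds=⊤  new=⊤  stable
  step 19. node 5  ⊔preds=⊤  new=⊤  stable
  step 20. node 6  ⊔preds=⊤  new=⊤  stable

Least fixpoint reached:
  node 0: ⊤
  node 1: ⊤
  node 2: ⊤
  node 3: ⊤
  node 4: ⊤
  node 5: ⊤
  node 6: ⊤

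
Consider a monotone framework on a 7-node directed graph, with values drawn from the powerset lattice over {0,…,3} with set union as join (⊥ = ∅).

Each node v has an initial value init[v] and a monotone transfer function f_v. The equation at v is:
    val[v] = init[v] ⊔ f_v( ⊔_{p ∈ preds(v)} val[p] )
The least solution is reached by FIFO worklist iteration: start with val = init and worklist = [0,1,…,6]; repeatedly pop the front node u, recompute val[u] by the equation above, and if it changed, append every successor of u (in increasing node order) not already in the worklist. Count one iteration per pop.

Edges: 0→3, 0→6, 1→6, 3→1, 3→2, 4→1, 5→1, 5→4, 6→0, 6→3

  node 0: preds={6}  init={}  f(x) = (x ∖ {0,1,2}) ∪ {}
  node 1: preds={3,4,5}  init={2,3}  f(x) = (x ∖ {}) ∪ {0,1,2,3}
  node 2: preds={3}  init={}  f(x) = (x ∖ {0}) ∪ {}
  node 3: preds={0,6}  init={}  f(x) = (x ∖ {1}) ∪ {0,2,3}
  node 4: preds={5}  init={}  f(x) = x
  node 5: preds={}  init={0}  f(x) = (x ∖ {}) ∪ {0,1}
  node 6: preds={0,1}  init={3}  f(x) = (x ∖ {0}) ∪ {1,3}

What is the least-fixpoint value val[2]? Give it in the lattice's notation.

Worklist (13 pops):
  #1 pop 0: in={3} → {3} (was {}); enqueue []
  #2 pop 1: in={0} → {0,1,2,3} (was {2,3}); enqueue []
  #3 pop 2: in={} → {} (no change)
  #4 pop 3: in={3} → {0,2,3} (was {}); enqueue [1,2]
  #5 pop 4: in={0} → {0} (was {}); enqueue []
  #6 pop 5: in={} → {0,1} (was {0}); enqueue [4]
  #7 pop 6: in={0,1,2,3} → {1,2,3} (was {3}); enqueue [0,3]
  #8 pop 1: in={0,1,2,3} → {0,1,2,3} (no change)
  #9 pop 2: in={0,2,3} → {2,3} (was {}); enqueue []
  #10 pop 4: in={0,1} → {0,1} (was {0}); enqueue [1]
  #11 pop 0: in={1,2,3} → {3} (no change)
  #12 pop 3: in={1,2,3} → {0,2,3} (no change)
  #13 pop 1: in={0,1,2,3} → {0,1,2,3} (no change)

Fixpoint:
  val[0] = {3}
  val[1] = {0,1,2,3}
  val[2] = {2,3}
  val[3] = {0,2,3}
  val[4] = {0,1}
  val[5] = {0,1}
  val[6] = {1,2,3}

{2,3}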